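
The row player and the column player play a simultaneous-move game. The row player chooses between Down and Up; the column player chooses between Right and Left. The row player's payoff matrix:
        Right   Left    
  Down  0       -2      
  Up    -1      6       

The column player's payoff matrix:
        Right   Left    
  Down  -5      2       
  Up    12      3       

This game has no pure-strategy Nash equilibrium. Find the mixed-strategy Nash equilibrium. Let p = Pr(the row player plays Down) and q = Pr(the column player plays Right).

p = 9/16, q = 8/9

For the column player to be willing to mix, the column player must be indifferent between Right and Left, which pins down the row player's mix.
  the column player's expected payoff from Right: p·(-5) + (1−p)·12 = -17p + 12
  the column player's expected payoff from Left: p·2 + (1−p)·3 = -p + 3
  -17p + 12 = -p + 3  ⇒  -16p = -9  ⇒  p = 9/16.
For the row player to be willing to mix, the row player must be indifferent between Down and Up, which pins down the column player's mix.
  the row player's expected payoff from Down: q·0 + (1−q)·(-2) = 2q - 2
  the row player's expected payoff from Up: q·(-1) + (1−q)·6 = -7q + 6
  2q - 2 = -7q + 6  ⇒  9q = 8  ⇒  q = 8/9.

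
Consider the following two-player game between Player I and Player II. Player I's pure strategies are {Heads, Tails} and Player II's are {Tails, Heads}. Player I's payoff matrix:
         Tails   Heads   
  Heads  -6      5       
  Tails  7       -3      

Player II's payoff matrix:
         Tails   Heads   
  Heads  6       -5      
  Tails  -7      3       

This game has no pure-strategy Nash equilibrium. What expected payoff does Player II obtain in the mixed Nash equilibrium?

Player I's mix must leave Player II indifferent between Tails and Heads.
  Player II's payoff from Tails: p·6 + (1−p)·(-7) = 13p - 7
  Player II's payoff from Heads: p·(-5) + (1−p)·3 = -8p + 3
  13p - 7 = -8p + 3  ⇒  21p = 10  ⇒  p = 10/21.
At equilibrium Player II is indifferent across columns, so Player II's payoff equals the payoff from Tails: (10/21)·6 + (11/21)·(-7) = -17/21.

-17/21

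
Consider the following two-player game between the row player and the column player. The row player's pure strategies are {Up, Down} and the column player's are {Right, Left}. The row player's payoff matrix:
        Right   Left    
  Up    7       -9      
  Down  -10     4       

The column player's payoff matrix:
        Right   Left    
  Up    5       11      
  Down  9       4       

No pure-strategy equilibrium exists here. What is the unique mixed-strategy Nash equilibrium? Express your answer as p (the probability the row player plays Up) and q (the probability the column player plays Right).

In a mixed equilibrium the column player is indifferent between Right and Left; this condition fixes p.
  the column player's payoff from Right: p·5 + (1−p)·9 = -4p + 9
  the column player's payoff from Left: p·11 + (1−p)·4 = 7p + 4
  -4p + 9 = 7p + 4  ⇒  -11p = -5  ⇒  p = 5/11.
The row player's indifference between Up and Down determines the column player's mixing probability q:
  the row player's payoff from Up: q·7 + (1−q)·(-9) = 16q - 9
  the row player's payoff from Down: q·(-10) + (1−q)·4 = -14q + 4
  16q - 9 = -14q + 4  ⇒  30q = 13  ⇒  q = 13/30.

p = 5/11, q = 13/30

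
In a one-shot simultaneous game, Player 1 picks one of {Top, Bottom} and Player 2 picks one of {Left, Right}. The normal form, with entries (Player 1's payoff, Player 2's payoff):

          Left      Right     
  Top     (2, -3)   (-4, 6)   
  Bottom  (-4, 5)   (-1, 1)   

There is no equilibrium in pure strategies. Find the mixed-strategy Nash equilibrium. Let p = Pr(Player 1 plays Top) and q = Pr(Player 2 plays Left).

Set Player 2's expected payoff from Left equal to that from Right:
  Player 2's expected payoff from Left: p·(-3) + (1−p)·5 = -8p + 5
  Player 2's expected payoff from Right: p·6 + (1−p)·1 = 5p + 1
  -8p + 5 = 5p + 1  ⇒  -13p = -4  ⇒  p = 4/13.
Set Player 1's expected payoff from Top equal to that from Bottom:
  Player 1's payoff from Top: q·2 + (1−q)·(-4) = 6q - 4
  Player 1's payoff from Bottom: q·(-4) + (1−q)·(-1) = -3q - 1
  6q - 4 = -3q - 1  ⇒  9q = 3  ⇒  q = 1/3.

p = 4/13, q = 1/3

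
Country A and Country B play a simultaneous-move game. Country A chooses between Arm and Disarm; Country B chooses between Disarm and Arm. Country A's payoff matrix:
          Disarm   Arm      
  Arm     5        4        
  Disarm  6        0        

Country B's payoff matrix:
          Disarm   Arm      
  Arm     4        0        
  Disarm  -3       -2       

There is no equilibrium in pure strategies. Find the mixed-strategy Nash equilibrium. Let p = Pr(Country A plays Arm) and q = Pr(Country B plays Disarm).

Country A's mix must leave Country B indifferent between Disarm and Arm.
  Country B's expected payoff from Disarm: p·4 + (1−p)·(-3) = 7p - 3
  Country B's expected payoff from Arm: p·0 + (1−p)·(-2) = 2p - 2
  7p - 3 = 2p - 2  ⇒  5p = 1  ⇒  p = 1/5.
In a mixed equilibrium Country A is indifferent between Arm and Disarm; this condition fixes q.
  Country A's expected payoff from Arm: q·5 + (1−q)·4 = q + 4
  Country A's expected payoff from Disarm: q·6 + (1−q)·0 = 6q
  q + 4 = 6q  ⇒  -5q = -4  ⇒  q = 4/5.

p = 1/5, q = 4/5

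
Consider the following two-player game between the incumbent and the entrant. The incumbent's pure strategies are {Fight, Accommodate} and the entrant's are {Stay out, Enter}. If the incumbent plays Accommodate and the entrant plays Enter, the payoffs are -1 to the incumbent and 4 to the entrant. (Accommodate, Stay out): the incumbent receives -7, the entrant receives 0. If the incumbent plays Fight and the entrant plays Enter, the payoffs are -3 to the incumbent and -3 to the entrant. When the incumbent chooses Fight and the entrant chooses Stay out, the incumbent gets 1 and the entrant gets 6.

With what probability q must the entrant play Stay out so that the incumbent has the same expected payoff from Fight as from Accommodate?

q = 1/5

In a mixed equilibrium the incumbent is indifferent between Fight and Accommodate; this condition fixes q.
  the incumbent's payoff to Fight: q·1 + (1−q)·(-3) = 4q - 3
  the incumbent's payoff to Accommodate: q·(-7) + (1−q)·(-1) = -6q - 1
  4q - 3 = -6q - 1  ⇒  10q = 2  ⇒  q = 1/5.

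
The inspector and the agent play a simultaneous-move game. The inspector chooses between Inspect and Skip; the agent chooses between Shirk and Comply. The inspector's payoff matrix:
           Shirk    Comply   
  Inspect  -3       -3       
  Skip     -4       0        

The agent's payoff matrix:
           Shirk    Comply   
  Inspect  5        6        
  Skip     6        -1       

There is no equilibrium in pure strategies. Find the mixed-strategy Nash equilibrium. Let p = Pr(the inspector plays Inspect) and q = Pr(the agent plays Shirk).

p = 7/8, q = 3/4

The inspector's mix must leave the agent indifferent between Shirk and Comply.
  the agent's payoff from Shirk: p·5 + (1−p)·6 = -p + 6
  the agent's payoff from Comply: p·6 + (1−p)·(-1) = 7p - 1
  -p + 6 = 7p - 1  ⇒  -8p = -7  ⇒  p = 7/8.
For the inspector to be willing to mix, the inspector must be indifferent between Inspect and Skip, which pins down the agent's mix.
  the inspector's payoff from Inspect: q·(-3) + (1−q)·(-3) = -3
  the inspector's payoff from Skip: q·(-4) + (1−q)·0 = -4q
  -3 = -4q  ⇒  4q = 3  ⇒  q = 3/4.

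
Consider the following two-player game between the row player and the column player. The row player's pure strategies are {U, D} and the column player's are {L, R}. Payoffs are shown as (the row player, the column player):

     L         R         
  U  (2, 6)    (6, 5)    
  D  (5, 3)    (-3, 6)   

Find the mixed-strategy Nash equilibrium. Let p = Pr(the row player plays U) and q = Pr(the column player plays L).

p = 3/4, q = 3/4

Set the column player's expected payoff from L equal to that from R:
  the column player's payoff to L: p·6 + (1−p)·3 = 3p + 3
  the column player's payoff to R: p·5 + (1−p)·6 = -p + 6
  3p + 3 = -p + 6  ⇒  4p = 3  ⇒  p = 3/4.
For the row player to be willing to mix, the row player must be indifferent between U and D, which pins down the column player's mix.
  the row player's payoff from U: q·2 + (1−q)·6 = -4q + 6
  the row player's payoff from D: q·5 + (1−q)·(-3) = 8q - 3
  -4q + 6 = 8q - 3  ⇒  -12q = -9  ⇒  q = 3/4.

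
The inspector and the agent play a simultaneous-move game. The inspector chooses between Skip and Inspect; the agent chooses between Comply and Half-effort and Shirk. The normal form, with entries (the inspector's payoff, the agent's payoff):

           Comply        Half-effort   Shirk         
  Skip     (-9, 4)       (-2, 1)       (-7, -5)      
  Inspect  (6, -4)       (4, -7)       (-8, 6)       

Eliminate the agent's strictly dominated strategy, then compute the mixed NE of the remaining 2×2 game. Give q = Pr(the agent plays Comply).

The agent's strategy Half-effort is strictly dominated by Comply: 4 > 1 and -4 > -7. Eliminate Half-effort.
In a mixed equilibrium the inspector is indifferent between Skip and Inspect; this condition fixes q.
  the inspector's expected payoff from Skip: q·(-9) + (1−q)·(-7) = -2q - 7
  the inspector's expected payoff from Inspect: q·6 + (1−q)·(-8) = 14q - 8
  -2q - 7 = 14q - 8  ⇒  -16q = -1  ⇒  q = 1/16.

q = 1/16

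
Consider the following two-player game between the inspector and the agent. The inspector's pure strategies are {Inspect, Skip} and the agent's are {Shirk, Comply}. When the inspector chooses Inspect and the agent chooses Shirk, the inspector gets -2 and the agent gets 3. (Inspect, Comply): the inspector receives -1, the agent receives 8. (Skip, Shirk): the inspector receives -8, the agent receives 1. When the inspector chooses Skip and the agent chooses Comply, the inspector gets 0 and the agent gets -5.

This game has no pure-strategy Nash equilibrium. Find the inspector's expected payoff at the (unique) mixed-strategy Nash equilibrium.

-8/7

In a mixed equilibrium the inspector is indifferent between Inspect and Skip; this condition fixes q.
  the inspector's expected payoff from Inspect: q·(-2) + (1−q)·(-1) = -q - 1
  the inspector's expected payoff from Skip: q·(-8) + (1−q)·0 = -8q
  -q - 1 = -8q  ⇒  7q = 1  ⇒  q = 1/7.
At equilibrium the inspector is indifferent across rows, so the inspector's payoff equals the payoff from Inspect: (1/7)·(-2) + (6/7)·(-1) = -8/7.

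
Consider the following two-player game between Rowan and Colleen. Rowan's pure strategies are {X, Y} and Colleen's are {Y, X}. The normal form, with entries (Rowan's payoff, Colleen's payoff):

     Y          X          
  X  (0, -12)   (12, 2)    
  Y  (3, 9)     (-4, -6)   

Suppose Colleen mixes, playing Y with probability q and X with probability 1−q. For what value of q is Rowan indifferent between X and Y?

In a mixed equilibrium Rowan is indifferent between X and Y; this condition fixes q.
  Rowan's payoff from X: q·0 + (1−q)·12 = -12q + 12
  Rowan's payoff from Y: q·3 + (1−q)·(-4) = 7q - 4
  -12q + 12 = 7q - 4  ⇒  -19q = -16  ⇒  q = 16/19.

q = 16/19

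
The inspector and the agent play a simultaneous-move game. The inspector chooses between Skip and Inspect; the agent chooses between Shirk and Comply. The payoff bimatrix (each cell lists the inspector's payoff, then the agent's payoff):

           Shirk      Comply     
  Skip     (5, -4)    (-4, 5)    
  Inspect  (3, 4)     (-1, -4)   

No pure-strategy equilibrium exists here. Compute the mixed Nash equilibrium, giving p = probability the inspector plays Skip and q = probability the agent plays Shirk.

Set the agent's expected payoff from Shirk equal to that from Comply:
  the agent's payoff to Shirk: p·(-4) + (1−p)·4 = -8p + 4
  the agent's payoff to Comply: p·5 + (1−p)·(-4) = 9p - 4
  -8p + 4 = 9p - 4  ⇒  -17p = -8  ⇒  p = 8/17.
For the inspector to be willing to mix, the inspector must be indifferent between Skip and Inspect, which pins down the agent's mix.
  the inspector's expected payoff from Skip: q·5 + (1−q)·(-4) = 9q - 4
  the inspector's expected payoff from Inspect: q·3 + (1−q)·(-1) = 4q - 1
  9q - 4 = 4q - 1  ⇒  5q = 3  ⇒  q = 3/5.

p = 8/17, q = 3/5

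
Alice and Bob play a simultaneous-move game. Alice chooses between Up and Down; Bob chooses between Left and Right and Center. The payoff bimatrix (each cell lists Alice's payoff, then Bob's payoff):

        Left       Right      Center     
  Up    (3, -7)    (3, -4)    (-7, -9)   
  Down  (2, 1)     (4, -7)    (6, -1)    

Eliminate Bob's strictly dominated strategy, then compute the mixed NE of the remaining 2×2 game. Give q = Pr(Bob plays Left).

Bob's strategy Center is strictly dominated by Left: -7 > -9 and 1 > -1. Eliminate Center.
Set Alice's expected payoff from Up equal to that from Down:
  Alice's payoff to Up: q·3 + (1−q)·3 = 3
  Alice's payoff to Down: q·2 + (1−q)·4 = -2q + 4
  3 = -2q + 4  ⇒  2q = 1  ⇒  q = 1/2.

q = 1/2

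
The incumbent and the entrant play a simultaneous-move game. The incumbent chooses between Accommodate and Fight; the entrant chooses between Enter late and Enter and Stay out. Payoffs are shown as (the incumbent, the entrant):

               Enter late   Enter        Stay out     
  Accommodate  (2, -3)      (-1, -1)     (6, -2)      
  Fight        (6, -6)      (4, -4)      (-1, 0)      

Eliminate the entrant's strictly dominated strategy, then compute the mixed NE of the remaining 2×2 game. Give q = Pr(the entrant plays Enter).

q = 7/12

The entrant's strategy Enter late is strictly dominated by Enter: -1 > -3 and -4 > -6. Eliminate Enter late.
For the incumbent to be willing to mix, the incumbent must be indifferent between Accommodate and Fight, which pins down the entrant's mix.
  the incumbent's expected payoff from Accommodate: q·(-1) + (1−q)·6 = -7q + 6
  the incumbent's expected payoff from Fight: q·4 + (1−q)·(-1) = 5q - 1
  -7q + 6 = 5q - 1  ⇒  -12q = -7  ⇒  q = 7/12.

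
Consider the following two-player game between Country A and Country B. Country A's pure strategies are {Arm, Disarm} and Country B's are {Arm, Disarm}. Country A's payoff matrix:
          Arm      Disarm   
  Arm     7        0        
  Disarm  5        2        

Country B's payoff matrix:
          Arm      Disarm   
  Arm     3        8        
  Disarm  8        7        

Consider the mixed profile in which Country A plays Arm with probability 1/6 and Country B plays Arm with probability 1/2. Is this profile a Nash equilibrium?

Yes

Check Country B's indifference given Country A's mix p = 1/6:
  payoff from Arm = 43/6; payoff from Disarm = 43/6 — equal.
Check Country A's indifference given Country B's mix q = 1/2:
  payoff from Arm = 7/2; payoff from Disarm = 7/2 — equal.
Both players are indifferent, so neither can profitably deviate.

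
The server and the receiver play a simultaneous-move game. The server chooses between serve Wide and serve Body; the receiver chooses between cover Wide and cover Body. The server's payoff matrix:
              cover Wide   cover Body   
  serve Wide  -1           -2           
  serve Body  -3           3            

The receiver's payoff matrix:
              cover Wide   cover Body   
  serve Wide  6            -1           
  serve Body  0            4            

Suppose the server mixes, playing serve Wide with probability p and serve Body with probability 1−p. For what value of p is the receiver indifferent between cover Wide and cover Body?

Set the receiver's expected payoff from cover Wide equal to that from cover Body:
  the receiver's payoff from cover Wide: p·6 + (1−p)·0 = 6p
  the receiver's payoff from cover Body: p·(-1) + (1−p)·4 = -5p + 4
  6p = -5p + 4  ⇒  11p = 4  ⇒  p = 4/11.

p = 4/11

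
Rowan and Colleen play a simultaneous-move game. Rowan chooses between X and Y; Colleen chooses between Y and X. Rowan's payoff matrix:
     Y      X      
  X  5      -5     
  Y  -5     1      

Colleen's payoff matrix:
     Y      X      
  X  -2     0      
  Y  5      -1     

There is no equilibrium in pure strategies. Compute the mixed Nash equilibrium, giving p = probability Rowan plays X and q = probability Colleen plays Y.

Set Colleen's expected payoff from Y equal to that from X:
  Colleen's payoff to Y: p·(-2) + (1−p)·5 = -7p + 5
  Colleen's payoff to X: p·0 + (1−p)·(-1) = p - 1
  -7p + 5 = p - 1  ⇒  -8p = -6  ⇒  p = 3/4.
In a mixed equilibrium Rowan is indifferent between X and Y; this condition fixes q.
  Rowan's payoff from X: q·5 + (1−q)·(-5) = 10q - 5
  Rowan's payoff from Y: q·(-5) + (1−q)·1 = -6q + 1
  10q - 5 = -6q + 1  ⇒  16q = 6  ⇒  q = 3/8.

p = 3/4, q = 3/8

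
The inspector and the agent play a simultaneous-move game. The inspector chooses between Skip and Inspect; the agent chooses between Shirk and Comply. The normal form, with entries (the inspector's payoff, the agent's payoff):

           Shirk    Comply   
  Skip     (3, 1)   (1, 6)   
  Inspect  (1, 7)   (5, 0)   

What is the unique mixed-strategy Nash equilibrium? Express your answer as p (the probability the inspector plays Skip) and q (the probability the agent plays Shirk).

p = 7/12, q = 2/3

The agent's indifference between Shirk and Comply determines the inspector's mixing probability p:
  the agent's expected payoff from Shirk: p·1 + (1−p)·7 = -6p + 7
  the agent's expected payoff from Comply: p·6 + (1−p)·0 = 6p
  -6p + 7 = 6p  ⇒  -12p = -7  ⇒  p = 7/12.
For the inspector to be willing to mix, the inspector must be indifferent between Skip and Inspect, which pins down the agent's mix.
  the inspector's payoff to Skip: q·3 + (1−q)·1 = 2q + 1
  the inspector's payoff to Inspect: q·1 + (1−q)·5 = -4q + 5
  2q + 1 = -4q + 5  ⇒  6q = 4  ⇒  q = 2/3.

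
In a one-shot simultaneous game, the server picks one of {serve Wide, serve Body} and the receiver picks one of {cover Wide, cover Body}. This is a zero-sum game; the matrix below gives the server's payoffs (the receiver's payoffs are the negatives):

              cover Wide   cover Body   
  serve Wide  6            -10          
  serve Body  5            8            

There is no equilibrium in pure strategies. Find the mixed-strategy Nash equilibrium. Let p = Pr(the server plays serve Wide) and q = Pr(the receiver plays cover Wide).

p = 3/19, q = 18/19

The server's mix must leave the receiver indifferent between cover Wide and cover Body.
  the receiver's payoff from cover Wide: p·(-6) + (1−p)·(-5) = -p - 5
  the receiver's payoff from cover Body: p·10 + (1−p)·(-8) = 18p - 8
  -p - 5 = 18p - 8  ⇒  -19p = -3  ⇒  p = 3/19.
The server's indifference between serve Wide and serve Body determines the receiver's mixing probability q:
  the server's expected payoff from serve Wide: q·6 + (1−q)·(-10) = 16q - 10
  the server's expected payoff from serve Body: q·5 + (1−q)·8 = -3q + 8
  16q - 10 = -3q + 8  ⇒  19q = 18  ⇒  q = 18/19.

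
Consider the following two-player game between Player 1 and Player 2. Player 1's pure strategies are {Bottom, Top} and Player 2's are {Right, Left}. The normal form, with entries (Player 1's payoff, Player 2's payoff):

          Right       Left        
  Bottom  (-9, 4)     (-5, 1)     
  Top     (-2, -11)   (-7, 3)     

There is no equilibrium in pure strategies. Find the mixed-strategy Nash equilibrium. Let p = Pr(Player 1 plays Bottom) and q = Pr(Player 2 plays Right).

Player 2's indifference between Right and Left determines Player 1's mixing probability p:
  Player 2's expected payoff from Right: p·4 + (1−p)·(-11) = 15p - 11
  Player 2's expected payoff from Left: p·1 + (1−p)·3 = -2p + 3
  15p - 11 = -2p + 3  ⇒  17p = 14  ⇒  p = 14/17.
Set Player 1's expected payoff from Bottom equal to that from Top:
  Player 1's payoff to Bottom: q·(-9) + (1−q)·(-5) = -4q - 5
  Player 1's payoff to Top: q·(-2) + (1−q)·(-7) = 5q - 7
  -4q - 5 = 5q - 7  ⇒  -9q = -2  ⇒  q = 2/9.

p = 14/17, q = 2/9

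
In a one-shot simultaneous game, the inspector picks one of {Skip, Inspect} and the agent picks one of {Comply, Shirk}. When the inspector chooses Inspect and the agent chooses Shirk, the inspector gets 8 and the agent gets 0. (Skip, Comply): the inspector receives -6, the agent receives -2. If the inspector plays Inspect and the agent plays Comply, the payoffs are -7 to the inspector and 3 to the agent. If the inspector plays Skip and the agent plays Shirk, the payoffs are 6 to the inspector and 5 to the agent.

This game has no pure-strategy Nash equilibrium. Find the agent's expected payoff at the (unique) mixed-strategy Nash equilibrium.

3/2

In a mixed equilibrium the agent is indifferent between Comply and Shirk; this condition fixes p.
  the agent's payoff from Comply: p·(-2) + (1−p)·3 = -5p + 3
  the agent's payoff from Shirk: p·5 + (1−p)·0 = 5p
  -5p + 3 = 5p  ⇒  -10p = -3  ⇒  p = 3/10.
At equilibrium the agent is indifferent across columns, so the agent's payoff equals the payoff from Comply: (3/10)·(-2) + (7/10)·3 = 3/2.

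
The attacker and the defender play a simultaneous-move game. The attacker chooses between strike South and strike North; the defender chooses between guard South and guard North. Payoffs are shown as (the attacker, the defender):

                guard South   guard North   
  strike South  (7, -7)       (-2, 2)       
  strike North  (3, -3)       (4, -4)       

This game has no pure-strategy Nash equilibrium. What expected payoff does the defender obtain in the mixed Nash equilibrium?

The attacker's mix must leave the defender indifferent between guard South and guard North.
  the defender's expected payoff from guard South: p·(-7) + (1−p)·(-3) = -4p - 3
  the defender's expected payoff from guard North: p·2 + (1−p)·(-4) = 6p - 4
  -4p - 3 = 6p - 4  ⇒  -10p = -1  ⇒  p = 1/10.
At equilibrium the defender is indifferent across columns, so the defender's payoff equals the payoff from guard South: (1/10)·(-7) + (9/10)·(-3) = -17/5.

-17/5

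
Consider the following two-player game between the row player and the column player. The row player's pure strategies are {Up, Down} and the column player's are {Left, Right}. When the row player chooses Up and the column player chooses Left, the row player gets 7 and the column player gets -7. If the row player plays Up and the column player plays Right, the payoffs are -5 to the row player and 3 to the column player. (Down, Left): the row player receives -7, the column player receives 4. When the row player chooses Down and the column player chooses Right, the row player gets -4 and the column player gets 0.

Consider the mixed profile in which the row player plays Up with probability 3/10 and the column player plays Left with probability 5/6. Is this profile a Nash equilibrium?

Given the row player's mix p = 3/10, the column player's payoff from Left is 7/10 but from Right is 9/10. The column player strictly prefers Right, so the column player would not mix.
So the proposed profile is not a Nash equilibrium.

No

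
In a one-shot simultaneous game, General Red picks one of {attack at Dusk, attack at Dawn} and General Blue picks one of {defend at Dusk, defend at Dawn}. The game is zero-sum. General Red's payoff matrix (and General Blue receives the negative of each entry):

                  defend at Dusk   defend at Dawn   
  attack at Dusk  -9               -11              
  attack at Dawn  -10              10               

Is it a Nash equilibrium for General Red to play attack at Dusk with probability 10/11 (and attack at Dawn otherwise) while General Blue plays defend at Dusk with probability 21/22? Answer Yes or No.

Check General Blue's indifference given General Red's mix p = 10/11:
  payoff from defend at Dusk = 100/11; payoff from defend at Dawn = 100/11 — equal.
Check General Red's indifference given General Blue's mix q = 21/22:
  payoff from attack at Dusk = -100/11; payoff from attack at Dawn = -100/11 — equal.
Both players are indifferent, so neither can profitably deviate.

Yes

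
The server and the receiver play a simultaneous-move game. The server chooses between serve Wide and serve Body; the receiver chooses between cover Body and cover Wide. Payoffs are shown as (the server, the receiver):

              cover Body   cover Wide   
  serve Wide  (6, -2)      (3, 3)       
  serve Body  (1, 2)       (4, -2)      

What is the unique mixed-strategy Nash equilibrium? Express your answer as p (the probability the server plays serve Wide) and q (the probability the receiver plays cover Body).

p = 4/9, q = 1/6

In a mixed equilibrium the receiver is indifferent between cover Body and cover Wide; this condition fixes p.
  the receiver's payoff from cover Body: p·(-2) + (1−p)·2 = -4p + 2
  the receiver's payoff from cover Wide: p·3 + (1−p)·(-2) = 5p - 2
  -4p + 2 = 5p - 2  ⇒  -9p = -4  ⇒  p = 4/9.
For the server to be willing to mix, the server must be indifferent between serve Wide and serve Body, which pins down the receiver's mix.
  the server's payoff to serve Wide: q·6 + (1−q)·3 = 3q + 3
  the server's payoff to serve Body: q·1 + (1−q)·4 = -3q + 4
  3q + 3 = -3q + 4  ⇒  6q = 1  ⇒  q = 1/6.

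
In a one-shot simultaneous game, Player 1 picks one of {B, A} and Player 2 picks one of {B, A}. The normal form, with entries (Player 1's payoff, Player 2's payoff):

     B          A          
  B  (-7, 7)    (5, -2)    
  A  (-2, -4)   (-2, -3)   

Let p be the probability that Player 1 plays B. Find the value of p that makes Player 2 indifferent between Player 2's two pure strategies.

Player 1's mix must leave Player 2 indifferent between B and A.
  Player 2's expected payoff from B: p·7 + (1−p)·(-4) = 11p - 4
  Player 2's expected payoff from A: p·(-2) + (1−p)·(-3) = p - 3
  11p - 4 = p - 3  ⇒  10p = 1  ⇒  p = 1/10.

p = 1/10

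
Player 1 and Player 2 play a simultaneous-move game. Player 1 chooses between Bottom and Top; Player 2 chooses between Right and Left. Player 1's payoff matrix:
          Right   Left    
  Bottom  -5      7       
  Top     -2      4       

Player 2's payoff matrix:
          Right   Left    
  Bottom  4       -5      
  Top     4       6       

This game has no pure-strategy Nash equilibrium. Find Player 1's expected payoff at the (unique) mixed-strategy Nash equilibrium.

Set Player 1's expected payoff from Bottom equal to that from Top:
  Player 1's payoff to Bottom: q·(-5) + (1−q)·7 = -12q + 7
  Player 1's payoff to Top: q·(-2) + (1−q)·4 = -6q + 4
  -12q + 7 = -6q + 4  ⇒  -6q = -3  ⇒  q = 1/2.
At equilibrium Player 1 is indifferent across rows, so Player 1's payoff equals the payoff from Bottom: (1/2)·(-5) + (1/2)·7 = 1.

1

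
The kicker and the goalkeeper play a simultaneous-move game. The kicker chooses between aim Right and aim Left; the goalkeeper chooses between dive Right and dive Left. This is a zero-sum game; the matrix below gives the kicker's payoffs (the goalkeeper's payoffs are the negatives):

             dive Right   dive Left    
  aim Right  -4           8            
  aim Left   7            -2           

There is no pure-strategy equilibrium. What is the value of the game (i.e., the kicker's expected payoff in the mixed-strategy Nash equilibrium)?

Set the kicker's expected payoff from aim Right equal to that from aim Left:
  the kicker's expected payoff from aim Right: q·(-4) + (1−q)·8 = -12q + 8
  the kicker's expected payoff from aim Left: q·7 + (1−q)·(-2) = 9q - 2
  -12q + 8 = 9q - 2  ⇒  -21q = -10  ⇒  q = 10/21.
The value is the kicker's expected payoff against this mix (using aim Right): (10/21)·(-4) + (11/21)·8 = 16/7.

v = 16/7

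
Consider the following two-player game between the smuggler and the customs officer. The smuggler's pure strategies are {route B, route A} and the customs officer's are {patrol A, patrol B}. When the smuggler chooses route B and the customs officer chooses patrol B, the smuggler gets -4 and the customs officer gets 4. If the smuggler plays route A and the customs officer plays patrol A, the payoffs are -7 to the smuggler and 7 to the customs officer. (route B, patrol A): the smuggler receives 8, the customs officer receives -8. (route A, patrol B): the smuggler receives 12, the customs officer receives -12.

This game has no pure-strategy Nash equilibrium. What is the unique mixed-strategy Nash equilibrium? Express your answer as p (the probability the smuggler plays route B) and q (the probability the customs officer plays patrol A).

p = 19/31, q = 16/31

For the customs officer to be willing to mix, the customs officer must be indifferent between patrol A and patrol B, which pins down the smuggler's mix.
  the customs officer's payoff from patrol A: p·(-8) + (1−p)·7 = -15p + 7
  the customs officer's payoff from patrol B: p·4 + (1−p)·(-12) = 16p - 12
  -15p + 7 = 16p - 12  ⇒  -31p = -19  ⇒  p = 19/31.
The customs officer's mix must leave the smuggler indifferent between route B and route A.
  the smuggler's payoff to route B: q·8 + (1−q)·(-4) = 12q - 4
  the smuggler's payoff to route A: q·(-7) + (1−q)·12 = -19q + 12
  12q - 4 = -19q + 12  ⇒  31q = 16  ⇒  q = 16/31.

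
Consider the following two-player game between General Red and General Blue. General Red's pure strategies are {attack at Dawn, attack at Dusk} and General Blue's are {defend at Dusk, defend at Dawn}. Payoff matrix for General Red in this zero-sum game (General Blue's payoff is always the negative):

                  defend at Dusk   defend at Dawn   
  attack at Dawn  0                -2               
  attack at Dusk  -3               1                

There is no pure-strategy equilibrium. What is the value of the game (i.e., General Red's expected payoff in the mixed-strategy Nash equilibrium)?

General Red's indifference between attack at Dawn and attack at Dusk determines General Blue's mixing probability q:
  General Red's expected payoff from attack at Dawn: q·0 + (1−q)·(-2) = 2q - 2
  General Red's expected payoff from attack at Dusk: q·(-3) + (1−q)·1 = -4q + 1
  2q - 2 = -4q + 1  ⇒  6q = 3  ⇒  q = 1/2.
The value is General Red's expected payoff against this mix (using attack at Dawn): (1/2)·0 + (1/2)·(-2) = -1.

v = -1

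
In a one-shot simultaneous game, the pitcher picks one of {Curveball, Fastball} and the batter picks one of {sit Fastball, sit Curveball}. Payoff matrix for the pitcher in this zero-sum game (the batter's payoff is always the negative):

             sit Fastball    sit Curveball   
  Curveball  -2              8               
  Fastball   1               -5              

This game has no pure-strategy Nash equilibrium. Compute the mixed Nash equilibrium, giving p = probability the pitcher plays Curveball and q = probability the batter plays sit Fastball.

p = 3/8, q = 13/16

The batter's indifference between sit Fastball and sit Curveball determines the pitcher's mixing probability p:
  the batter's payoff to sit Fastball: p·2 + (1−p)·(-1) = 3p - 1
  the batter's payoff to sit Curveball: p·(-8) + (1−p)·5 = -13p + 5
  3p - 1 = -13p + 5  ⇒  16p = 6  ⇒  p = 3/8.
In a mixed equilibrium the pitcher is indifferent between Curveball and Fastball; this condition fixes q.
  the pitcher's expected payoff from Curveball: q·(-2) + (1−q)·8 = -10q + 8
  the pitcher's expected payoff from Fastball: q·1 + (1−q)·(-5) = 6q - 5
  -10q + 8 = 6q - 5  ⇒  -16q = -13  ⇒  q = 13/16.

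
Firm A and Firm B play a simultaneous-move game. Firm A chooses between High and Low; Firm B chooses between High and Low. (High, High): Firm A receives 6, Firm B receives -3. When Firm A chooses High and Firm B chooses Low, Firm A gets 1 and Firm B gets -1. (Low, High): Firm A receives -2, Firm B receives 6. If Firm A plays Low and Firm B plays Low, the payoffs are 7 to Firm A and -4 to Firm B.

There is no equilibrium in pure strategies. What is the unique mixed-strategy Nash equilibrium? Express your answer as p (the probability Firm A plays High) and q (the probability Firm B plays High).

In a mixed equilibrium Firm B is indifferent between High and Low; this condition fixes p.
  Firm B's expected payoff from High: p·(-3) + (1−p)·6 = -9p + 6
  Firm B's expected payoff from Low: p·(-1) + (1−p)·(-4) = 3p - 4
  -9p + 6 = 3p - 4  ⇒  -12p = -10  ⇒  p = 5/6.
For Firm A to be willing to mix, Firm A must be indifferent between High and Low, which pins down Firm B's mix.
  Firm A's expected payoff from High: q·6 + (1−q)·1 = 5q + 1
  Firm A's expected payoff from Low: q·(-2) + (1−q)·7 = -9q + 7
  5q + 1 = -9q + 7  ⇒  14q = 6  ⇒  q = 3/7.

p = 5/6, q = 3/7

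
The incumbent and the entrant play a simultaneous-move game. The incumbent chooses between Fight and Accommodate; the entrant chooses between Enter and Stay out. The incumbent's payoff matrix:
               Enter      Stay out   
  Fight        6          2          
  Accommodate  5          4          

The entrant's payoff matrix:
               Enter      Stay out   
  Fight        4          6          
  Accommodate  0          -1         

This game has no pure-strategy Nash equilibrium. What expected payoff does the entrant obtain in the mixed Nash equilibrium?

The entrant's indifference between Enter and Stay out determines the incumbent's mixing probability p:
  the entrant's payoff from Enter: p·4 + (1−p)·0 = 4p
  the entrant's payoff from Stay out: p·6 + (1−p)·(-1) = 7p - 1
  4p = 7p - 1  ⇒  -3p = -1  ⇒  p = 1/3.
At equilibrium the entrant is indifferent across columns, so the entrant's payoff equals the payoff from Enter: (1/3)·4 + (2/3)·0 = 4/3.

4/3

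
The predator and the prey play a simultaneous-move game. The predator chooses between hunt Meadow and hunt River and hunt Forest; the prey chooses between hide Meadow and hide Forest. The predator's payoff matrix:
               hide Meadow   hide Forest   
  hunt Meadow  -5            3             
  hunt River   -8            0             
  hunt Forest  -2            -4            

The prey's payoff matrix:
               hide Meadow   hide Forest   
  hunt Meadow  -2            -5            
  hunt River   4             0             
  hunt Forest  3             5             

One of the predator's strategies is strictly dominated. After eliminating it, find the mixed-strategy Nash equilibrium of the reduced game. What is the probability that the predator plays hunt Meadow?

The predator's strategy hunt River is strictly dominated by hunt Meadow: -5 > -8 and 3 > 0. Eliminate hunt River.
For the prey to be willing to mix, the prey must be indifferent between hide Meadow and hide Forest, which pins down the predator's mix.
  the prey's expected payoff from hide Meadow: p·(-2) + (1−p)·3 = -5p + 3
  the prey's expected payoff from hide Forest: p·(-5) + (1−p)·5 = -10p + 5
  -5p + 3 = -10p + 5  ⇒  5p = 2  ⇒  p = 2/5.

p = 2/5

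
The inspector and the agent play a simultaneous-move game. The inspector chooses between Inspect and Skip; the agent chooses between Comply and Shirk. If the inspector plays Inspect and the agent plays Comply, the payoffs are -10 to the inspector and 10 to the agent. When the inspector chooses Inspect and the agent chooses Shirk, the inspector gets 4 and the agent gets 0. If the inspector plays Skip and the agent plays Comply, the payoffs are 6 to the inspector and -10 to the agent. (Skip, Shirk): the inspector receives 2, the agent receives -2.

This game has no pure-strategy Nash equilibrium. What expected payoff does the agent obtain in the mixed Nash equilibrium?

The inspector's mix must leave the agent indifferent between Comply and Shirk.
  the agent's payoff from Comply: p·10 + (1−p)·(-10) = 20p - 10
  the agent's payoff from Shirk: p·0 + (1−p)·(-2) = 2p - 2
  20p - 10 = 2p - 2  ⇒  18p = 8  ⇒  p = 4/9.
At equilibrium the agent is indifferent across columns, so the agent's payoff equals the payoff from Comply: (4/9)·10 + (5/9)·(-10) = -10/9.

-10/9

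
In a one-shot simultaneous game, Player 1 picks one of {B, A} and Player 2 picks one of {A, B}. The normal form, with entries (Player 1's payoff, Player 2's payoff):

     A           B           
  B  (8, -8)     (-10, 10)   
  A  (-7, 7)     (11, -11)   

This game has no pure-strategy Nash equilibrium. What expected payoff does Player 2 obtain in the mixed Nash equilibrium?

-1/2

In a mixed equilibrium Player 2 is indifferent between A and B; this condition fixes p.
  Player 2's payoff from A: p·(-8) + (1−p)·7 = -15p + 7
  Player 2's payoff from B: p·10 + (1−p)·(-11) = 21p - 11
  -15p + 7 = 21p - 11  ⇒  -36p = -18  ⇒  p = 1/2.
At equilibrium Player 2 is indifferent across columns, so Player 2's payoff equals the payoff from A: (1/2)·(-8) + (1/2)·7 = -1/2.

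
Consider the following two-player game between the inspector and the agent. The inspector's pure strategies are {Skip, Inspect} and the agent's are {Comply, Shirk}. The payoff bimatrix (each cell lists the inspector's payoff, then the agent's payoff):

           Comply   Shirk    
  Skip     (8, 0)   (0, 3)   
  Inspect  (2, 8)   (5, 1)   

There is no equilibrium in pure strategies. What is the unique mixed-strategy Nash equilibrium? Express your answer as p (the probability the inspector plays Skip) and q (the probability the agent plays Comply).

p = 7/10, q = 5/11

The inspector's mix must leave the agent indifferent between Comply and Shirk.
  the agent's expected payoff from Comply: p·0 + (1−p)·8 = -8p + 8
  the agent's expected payoff from Shirk: p·3 + (1−p)·1 = 2p + 1
  -8p + 8 = 2p + 1  ⇒  -10p = -7  ⇒  p = 7/10.
The inspector's indifference between Skip and Inspect determines the agent's mixing probability q:
  the inspector's expected payoff from Skip: q·8 + (1−q)·0 = 8q
  the inspector's expected payoff from Inspect: q·2 + (1−q)·5 = -3q + 5
  8q = -3q + 5  ⇒  11q = 5  ⇒  q = 5/11.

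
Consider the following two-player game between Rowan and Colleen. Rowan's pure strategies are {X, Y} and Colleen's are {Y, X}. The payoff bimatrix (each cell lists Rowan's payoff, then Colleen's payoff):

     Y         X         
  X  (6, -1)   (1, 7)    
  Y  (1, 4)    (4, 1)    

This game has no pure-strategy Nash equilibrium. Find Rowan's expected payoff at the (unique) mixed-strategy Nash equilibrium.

Rowan's indifference between X and Y determines Colleen's mixing probability q:
  Rowan's expected payoff from X: q·6 + (1−q)·1 = 5q + 1
  Rowan's expected payoff from Y: q·1 + (1−q)·4 = -3q + 4
  5q + 1 = -3q + 4  ⇒  8q = 3  ⇒  q = 3/8.
At equilibrium Rowan is indifferent across rows, so Rowan's payoff equals the payoff from X: (3/8)·6 + (5/8)·1 = 23/8.

23/8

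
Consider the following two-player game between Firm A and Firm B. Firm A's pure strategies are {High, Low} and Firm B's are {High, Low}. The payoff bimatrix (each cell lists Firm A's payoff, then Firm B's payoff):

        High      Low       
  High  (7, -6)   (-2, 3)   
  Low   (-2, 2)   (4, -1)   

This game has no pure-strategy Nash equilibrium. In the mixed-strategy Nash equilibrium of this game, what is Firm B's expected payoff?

0

For Firm B to be willing to mix, Firm B must be indifferent between High and Low, which pins down Firm A's mix.
  Firm B's expected payoff from High: p·(-6) + (1−p)·2 = -8p + 2
  Firm B's expected payoff from Low: p·3 + (1−p)·(-1) = 4p - 1
  -8p + 2 = 4p - 1  ⇒  -12p = -3  ⇒  p = 1/4.
At equilibrium Firm B is indifferent across columns, so Firm B's payoff equals the payoff from High: (1/4)·(-6) + (3/4)·2 = 0.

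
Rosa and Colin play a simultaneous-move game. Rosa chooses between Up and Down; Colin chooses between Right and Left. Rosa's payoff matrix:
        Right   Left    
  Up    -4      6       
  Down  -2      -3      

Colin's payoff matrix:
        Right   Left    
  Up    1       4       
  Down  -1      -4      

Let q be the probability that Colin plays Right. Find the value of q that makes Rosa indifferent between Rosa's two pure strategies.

Set Rosa's expected payoff from Up equal to that from Down:
  Rosa's payoff to Up: q·(-4) + (1−q)·6 = -10q + 6
  Rosa's payoff to Down: q·(-2) + (1−q)·(-3) = q - 3
  -10q + 6 = q - 3  ⇒  -11q = -9  ⇒  q = 9/11.

q = 9/11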